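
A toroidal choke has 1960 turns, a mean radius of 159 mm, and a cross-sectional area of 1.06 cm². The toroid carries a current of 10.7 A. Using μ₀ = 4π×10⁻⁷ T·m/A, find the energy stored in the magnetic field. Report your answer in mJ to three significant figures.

U ≈ 29.3 mJ

L = μ₀N²A/(2πR) = (4π×10⁻⁷)(1960)²(1.060×10^-4)/(2π×0.159) = 5.122×10^-4 H.
U = ½LI² = ½(5.122×10^-4)(10.7)² = 2.932×10^-2 J.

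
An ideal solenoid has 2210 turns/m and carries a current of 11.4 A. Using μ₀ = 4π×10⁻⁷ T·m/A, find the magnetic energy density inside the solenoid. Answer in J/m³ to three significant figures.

u ≈ 399 J/m³

B = μ₀nI = (4π×10⁻⁷)(2.210×10^3)(11.4) = 3.166×10^-2 T.
u = B²/(2μ₀) = (3.166×10^-2)²/(2×4π×10⁻⁷) = 398.8 J/m³.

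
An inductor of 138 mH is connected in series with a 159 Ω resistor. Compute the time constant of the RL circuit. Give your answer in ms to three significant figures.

τ ≈ 0.868 ms

τ = L/R = (0.138 H)/(159 Ω) = 8.679×10^-4 s.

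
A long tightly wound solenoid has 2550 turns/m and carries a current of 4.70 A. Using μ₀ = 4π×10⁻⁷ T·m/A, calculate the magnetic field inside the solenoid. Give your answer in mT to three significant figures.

Inside a long solenoid, B = μ₀nI.
B = (4π×10⁻⁷)(2.550×10^3 m⁻¹)(4.70 A) = 1.506×10^-2 T.

B ≈ 15.1 mT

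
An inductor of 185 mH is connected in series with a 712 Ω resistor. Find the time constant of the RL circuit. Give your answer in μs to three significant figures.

τ = L/R = (0.185 H)/(712 Ω) = 2.598×10^-4 s.

τ ≈ 260 μs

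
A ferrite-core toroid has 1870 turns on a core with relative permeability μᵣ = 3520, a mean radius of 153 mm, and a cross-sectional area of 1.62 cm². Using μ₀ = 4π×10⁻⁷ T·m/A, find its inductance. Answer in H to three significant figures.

L ≈ 2.61 H

For a thin toroid, L = μ₀μᵣN²A/(2πR).
L = (4π×10⁻⁷)(3520)(1870)²(1.620×10^-4) / (2π×0.153 m) = 2.607 H.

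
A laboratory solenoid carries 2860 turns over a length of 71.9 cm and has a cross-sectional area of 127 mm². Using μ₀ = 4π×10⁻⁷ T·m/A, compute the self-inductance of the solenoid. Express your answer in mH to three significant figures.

A = 127 mm² = 1.270×10^-4 m².
For a long solenoid, L = μ₀N²A/ℓ.
L = (4π×10⁻⁷)(2860)²(1.270×10^-4)/(0.719 m) = 1.816×10^-3 H.

L ≈ 1.82 mH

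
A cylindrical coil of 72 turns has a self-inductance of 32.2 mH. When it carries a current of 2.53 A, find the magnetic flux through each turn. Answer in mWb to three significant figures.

Φ_B ≈ 1.13 mWb

From L = NΦ_B/I, the flux per turn is Φ_B = LI/N.
Φ_B = (3.220×10^-2 H)(2.53 A)/72 = 1.131×10^-3 Wb.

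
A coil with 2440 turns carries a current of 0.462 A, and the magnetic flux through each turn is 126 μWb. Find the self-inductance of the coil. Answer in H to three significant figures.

L ≈ 0.665 H

Self-inductance is defined by L = NΦ_B/I (flux linkage over current).
L = (2440)(1.260×10^-4 Wb)/(0.462 A) = 0.66545 H.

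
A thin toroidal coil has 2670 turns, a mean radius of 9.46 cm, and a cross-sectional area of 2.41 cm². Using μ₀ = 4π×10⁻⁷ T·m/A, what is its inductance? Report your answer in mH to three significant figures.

L ≈ 3.63 mH

For a thin toroid, L = μ₀N²A/(2πR).
L = (4π×10⁻⁷)(2670)²(2.410×10^-4) / (2π×9.460×10^-2 m) = 3.632×10^-3 H.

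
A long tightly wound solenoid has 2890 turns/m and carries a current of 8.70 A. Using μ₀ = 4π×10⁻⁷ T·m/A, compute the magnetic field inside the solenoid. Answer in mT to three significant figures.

B ≈ 31.6 mT

Inside a long solenoid, B = μ₀nI.
B = (4π×10⁻⁷)(2.890×10^3 m⁻¹)(8.70 A) = 3.160×10^-2 T.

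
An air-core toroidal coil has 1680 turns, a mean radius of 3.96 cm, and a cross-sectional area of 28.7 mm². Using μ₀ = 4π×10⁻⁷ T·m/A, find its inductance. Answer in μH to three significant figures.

For a thin toroid, L = μ₀N²A/(2πR).
L = (4π×10⁻⁷)(1680)²(2.870×10^-5) / (2π×3.960×10^-2 m) = 4.091×10^-4 H.

L ≈ 409 μH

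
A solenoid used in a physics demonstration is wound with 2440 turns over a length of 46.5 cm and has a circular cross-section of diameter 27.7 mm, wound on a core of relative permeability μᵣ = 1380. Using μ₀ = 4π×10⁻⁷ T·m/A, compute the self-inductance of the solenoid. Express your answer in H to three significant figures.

L ≈ 13.4 H

A = π(d/2)² = π(1.385×10^-2 m)² = 6.026×10^-4 m².
For a long solenoid, L = μ₀μᵣN²A/ℓ.
L = (4π×10⁻⁷)(1380)(2440)²(6.026×10^-4)/(0.465 m) = 13.38 H.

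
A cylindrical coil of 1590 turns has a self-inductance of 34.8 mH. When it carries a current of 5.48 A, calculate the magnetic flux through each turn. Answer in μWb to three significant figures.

Φ_B ≈ 120 μWb

From L = NΦ_B/I, the flux per turn is Φ_B = LI/N.
Φ_B = (3.480×10^-2 H)(5.48 A)/1590 = 1.199×10^-4 Wb.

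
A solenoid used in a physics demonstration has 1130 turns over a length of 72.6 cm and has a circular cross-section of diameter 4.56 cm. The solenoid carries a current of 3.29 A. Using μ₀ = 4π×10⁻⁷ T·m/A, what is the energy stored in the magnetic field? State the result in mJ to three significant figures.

A = π(d/2)² = π(2.280×10^-2 m)² = 1.633×10^-3 m².
L = μ₀N²A/ℓ = (4π×10⁻⁷)(1130)²(1.633×10^-3)/(0.726) = 3.610×10^-3 H.
U = ½LI² = ½(3.610×10^-3)(3.29)² = 1.953×10^-2 J.

U ≈ 19.5 mJ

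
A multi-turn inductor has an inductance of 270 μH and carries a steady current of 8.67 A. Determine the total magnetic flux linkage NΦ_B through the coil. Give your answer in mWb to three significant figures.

From L = NΦ_B/I, the flux linkage is NΦ_B = LI.
NΦ_B = (2.700×10^-4 H)(8.67 A) = 2.341×10^-3 Wb.

NΦ_B ≈ 2.34 mWb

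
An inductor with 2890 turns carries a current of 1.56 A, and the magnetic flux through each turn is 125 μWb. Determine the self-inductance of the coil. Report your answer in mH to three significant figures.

Self-inductance is defined by L = NΦ_B/I (flux linkage over current).
L = (2890)(1.250×10^-4 Wb)/(1.56 A) = 0.2316 H.

L ≈ 232 mH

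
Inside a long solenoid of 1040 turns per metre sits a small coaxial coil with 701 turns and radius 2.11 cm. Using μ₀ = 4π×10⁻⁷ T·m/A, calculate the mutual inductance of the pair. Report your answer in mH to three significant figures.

M ≈ 1.28 mH

The outer solenoid produces a uniform field B₁ = μ₀n₁I₁ across the inner coil,
so the flux linkage is N₂Φ = N₂B₁A₂ = μ₀n₁N₂A₂·I₁, giving M = μ₀n₁N₂A₂.
A₂ = πr² = π(2.110×10^-2 m)² = 1.399×10^-3 m².
M = (4π×10⁻⁷)(1040)(701)(1.399×10^-3) = 1.281×10^-3 H.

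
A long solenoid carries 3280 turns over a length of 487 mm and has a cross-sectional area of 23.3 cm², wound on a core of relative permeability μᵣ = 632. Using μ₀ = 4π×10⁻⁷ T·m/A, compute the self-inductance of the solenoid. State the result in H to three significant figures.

A = 23.3 cm² = 2.330×10^-3 m².
For a long solenoid, L = μ₀μᵣN²A/ℓ.
L = (4π×10⁻⁷)(632)(3280)²(2.330×10^-3)/(0.487 m) = 40.88 H.

L ≈ 40.9 H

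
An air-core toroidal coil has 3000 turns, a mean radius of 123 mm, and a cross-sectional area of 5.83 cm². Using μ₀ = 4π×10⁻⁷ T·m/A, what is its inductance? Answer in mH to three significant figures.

L ≈ 8.53 mH

For a thin toroid, L = μ₀N²A/(2πR).
L = (4π×10⁻⁷)(3000)²(5.830×10^-4) / (2π×0.123 m) = 8.532×10^-3 H.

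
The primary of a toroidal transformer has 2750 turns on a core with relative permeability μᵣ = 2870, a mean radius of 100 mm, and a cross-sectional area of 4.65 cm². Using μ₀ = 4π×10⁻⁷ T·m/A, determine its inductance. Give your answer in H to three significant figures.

L ≈ 20.2 H

For a thin toroid, L = μ₀μᵣN²A/(2πR).
L = (4π×10⁻⁷)(2870)(2750)²(4.650×10^-4) / (2π×0.1 m) = 20.19 H.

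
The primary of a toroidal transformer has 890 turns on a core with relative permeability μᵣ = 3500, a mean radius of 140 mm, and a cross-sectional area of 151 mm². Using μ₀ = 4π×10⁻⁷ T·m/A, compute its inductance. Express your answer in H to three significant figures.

For a thin toroid, L = μ₀μᵣN²A/(2πR).
L = (4π×10⁻⁷)(3500)(890)²(1.510×10^-4) / (2π×0.14 m) = 0.598 H.

L ≈ 0.598 H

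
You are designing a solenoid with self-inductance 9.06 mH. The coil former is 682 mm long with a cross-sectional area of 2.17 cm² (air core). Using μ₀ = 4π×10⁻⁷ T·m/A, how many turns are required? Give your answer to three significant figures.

A = 2.17 cm² = 2.170×10^-4 m².
From L = μ₀N²A/ℓ, N = √(Lℓ / (μ₀A)).
N = √[(9.060×10^-3)(0.682) / ((4π×10⁻⁷)×2.170×10^-4)] = √(2.266×10^7) ≈ 4760.2.

N ≈ 4760 turns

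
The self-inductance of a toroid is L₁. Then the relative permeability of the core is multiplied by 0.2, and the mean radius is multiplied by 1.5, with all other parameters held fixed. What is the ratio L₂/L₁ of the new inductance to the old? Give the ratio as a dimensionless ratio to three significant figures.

For a toroid, L ∝ μᵣN²A/R.
L₂/L₁ = (0.2) × (1.5)^-1 = 0.133.

L₂/L₁ = 0.133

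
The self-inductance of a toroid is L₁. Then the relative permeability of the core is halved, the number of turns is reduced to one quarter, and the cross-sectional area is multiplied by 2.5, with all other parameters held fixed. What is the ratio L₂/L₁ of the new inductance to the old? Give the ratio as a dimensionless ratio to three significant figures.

L₂/L₁ = 0.0781

For a toroid, L ∝ μᵣN²A/R.
L₂/L₁ = (0.5) × (0.25)^2 × (2.5) = 0.0781.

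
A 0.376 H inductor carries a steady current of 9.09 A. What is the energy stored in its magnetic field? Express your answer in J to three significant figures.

Stored magnetic energy: U = ½LI².
U = ½(0.376 H)(9.09 A)² = 15.53 J.

U ≈ 15.5 J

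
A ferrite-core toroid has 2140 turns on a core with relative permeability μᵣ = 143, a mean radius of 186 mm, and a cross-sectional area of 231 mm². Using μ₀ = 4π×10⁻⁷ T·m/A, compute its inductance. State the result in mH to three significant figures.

For a thin toroid, L = μ₀μᵣN²A/(2πR).
L = (4π×10⁻⁷)(143)(2140)²(2.310×10^-4) / (2π×0.186 m) = 0.1627 H.

L ≈ 163 mH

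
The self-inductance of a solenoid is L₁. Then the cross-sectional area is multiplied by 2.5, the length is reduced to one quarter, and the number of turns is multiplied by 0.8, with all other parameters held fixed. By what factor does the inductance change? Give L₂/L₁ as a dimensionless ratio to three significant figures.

L₂/L₁ = 6.40

For a solenoid, L ∝ μᵣN²A/ℓ.
L₂/L₁ = (2.5) × (0.25)^-1 × (0.8)^2 = 6.40.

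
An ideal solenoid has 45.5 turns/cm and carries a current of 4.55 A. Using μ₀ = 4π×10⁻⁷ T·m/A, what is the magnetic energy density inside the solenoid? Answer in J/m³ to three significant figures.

u ≈ 269 J/m³

B = μ₀nI = (4π×10⁻⁷)(4.550×10^3)(4.55) = 2.602×10^-2 T.
u = B²/(2μ₀) = (2.602×10^-2)²/(2×4π×10⁻⁷) = 269.3 J/m³.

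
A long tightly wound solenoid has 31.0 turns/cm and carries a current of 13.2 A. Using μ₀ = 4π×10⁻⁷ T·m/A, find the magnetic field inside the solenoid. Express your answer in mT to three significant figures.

B ≈ 51.4 mT

Inside a long solenoid, B = μ₀nI.
B = (4π×10⁻⁷)(3.100×10^3 m⁻¹)(13.2 A) = 5.142×10^-2 T.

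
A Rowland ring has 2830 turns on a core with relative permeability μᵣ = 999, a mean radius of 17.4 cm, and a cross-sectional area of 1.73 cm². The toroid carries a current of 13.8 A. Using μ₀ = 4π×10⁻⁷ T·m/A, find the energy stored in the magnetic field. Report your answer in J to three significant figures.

U ≈ 151 J

L = μ₀μᵣN²A/(2πR) = (4π×10⁻⁷)(999)(2830)²(1.730×10^-4)/(2π×0.174) = 1.591 H.
U = ½LI² = ½(1.591)(13.8)² = 151.49 J.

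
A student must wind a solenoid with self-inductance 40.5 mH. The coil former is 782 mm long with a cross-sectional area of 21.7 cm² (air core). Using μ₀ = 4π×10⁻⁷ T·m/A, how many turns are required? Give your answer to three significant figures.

N ≈ 3410 turns

A = 21.7 cm² = 2.170×10^-3 m².
From L = μ₀N²A/ℓ, N = √(Lℓ / (μ₀A)).
N = √[(4.050×10^-2)(0.782) / ((4π×10⁻⁷)×2.170×10^-3)] = √(1.161×10^7) ≈ 3408.0.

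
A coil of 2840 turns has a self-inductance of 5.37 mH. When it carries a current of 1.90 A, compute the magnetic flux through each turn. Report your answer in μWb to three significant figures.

Φ_B ≈ 3.59 μWb

From L = NΦ_B/I, the flux per turn is Φ_B = LI/N.
Φ_B = (5.370×10^-3 H)(1.90 A)/2840 = 3.593×10^-6 Wb.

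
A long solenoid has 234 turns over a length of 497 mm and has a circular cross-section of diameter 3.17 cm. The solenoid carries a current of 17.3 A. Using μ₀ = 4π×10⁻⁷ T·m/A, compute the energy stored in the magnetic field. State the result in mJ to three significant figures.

U ≈ 16.4 mJ

A = π(d/2)² = π(1.585×10^-2 m)² = 7.892×10^-4 m².
L = μ₀N²A/ℓ = (4π×10⁻⁷)(234)²(7.892×10^-4)/(0.497) = 1.093×10^-4 H.
U = ½LI² = ½(1.093×10^-4)(17.3)² = 1.635×10^-2 J.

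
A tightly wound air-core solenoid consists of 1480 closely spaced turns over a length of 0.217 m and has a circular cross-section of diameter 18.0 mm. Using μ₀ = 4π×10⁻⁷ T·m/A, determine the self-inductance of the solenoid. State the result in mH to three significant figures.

L ≈ 3.23 mH

A = π(d/2)² = π(9.000×10^-3 m)² = 2.5447×10^-4 m².
For a long solenoid, L = μ₀N²A/ℓ.
L = (4π×10⁻⁷)(1480)²(2.5447×10^-4)/(0.217 m) = 3.228×10^-3 H.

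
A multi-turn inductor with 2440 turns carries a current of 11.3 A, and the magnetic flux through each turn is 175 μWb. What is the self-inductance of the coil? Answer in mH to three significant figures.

L ≈ 37.8 mH

Self-inductance is defined by L = NΦ_B/I (flux linkage over current).
L = (2440)(1.750×10^-4 Wb)/(11.3 A) = 3.779×10^-2 H.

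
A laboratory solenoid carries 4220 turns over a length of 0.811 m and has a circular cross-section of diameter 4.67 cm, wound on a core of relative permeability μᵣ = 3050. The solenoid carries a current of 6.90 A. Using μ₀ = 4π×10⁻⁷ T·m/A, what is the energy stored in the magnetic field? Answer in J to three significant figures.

U ≈ 3430 J

A = π(d/2)² = π(2.335×10^-2 m)² = 1.713×10^-3 m².
L = μ₀μᵣN²A/ℓ = (4π×10⁻⁷)(3050)(4220)²(1.713×10^-3)/(0.811) = 144.2 H.
U = ½LI² = ½(144.2)(6.90)² = 3.432×10^3 J.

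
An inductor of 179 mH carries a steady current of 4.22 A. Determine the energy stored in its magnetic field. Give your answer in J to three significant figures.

Stored magnetic energy: U = ½LI².
U = ½(0.179 H)(4.22 A)² = 1.594 J.

U ≈ 1.59 J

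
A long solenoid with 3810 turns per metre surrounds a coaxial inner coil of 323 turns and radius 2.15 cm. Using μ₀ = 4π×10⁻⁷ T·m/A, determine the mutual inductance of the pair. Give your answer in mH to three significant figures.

M ≈ 2.25 mH

The outer solenoid produces a uniform field B₁ = μ₀n₁I₁ across the inner coil,
so the flux linkage is N₂Φ = N₂B₁A₂ = μ₀n₁N₂A₂·I₁, giving M = μ₀n₁N₂A₂.
A₂ = πr² = π(2.150×10^-2 m)² = 1.452×10^-3 m².
M = (4π×10⁻⁷)(3810)(323)(1.452×10^-3) = 2.246×10^-3 H.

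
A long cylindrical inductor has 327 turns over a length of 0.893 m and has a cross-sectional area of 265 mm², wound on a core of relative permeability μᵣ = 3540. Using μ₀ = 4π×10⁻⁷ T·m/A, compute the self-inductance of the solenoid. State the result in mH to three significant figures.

L ≈ 141 mH

A = 265 mm² = 2.650×10^-4 m².
For a long solenoid, L = μ₀μᵣN²A/ℓ.
L = (4π×10⁻⁷)(3540)(327)²(2.650×10^-4)/(0.893 m) = 0.1412 H.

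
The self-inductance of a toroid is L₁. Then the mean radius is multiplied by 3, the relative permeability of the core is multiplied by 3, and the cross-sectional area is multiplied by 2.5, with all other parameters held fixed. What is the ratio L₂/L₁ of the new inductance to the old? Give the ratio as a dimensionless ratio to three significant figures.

L₂/L₁ = 2.50

For a toroid, L ∝ μᵣN²A/R.
L₂/L₁ = (3)^-1 × (3) × (2.5) = 2.50.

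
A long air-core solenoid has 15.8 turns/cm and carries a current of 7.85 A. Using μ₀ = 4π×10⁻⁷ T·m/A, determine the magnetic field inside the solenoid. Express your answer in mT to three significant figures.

B ≈ 15.6 mT

Inside a long solenoid, B = μ₀nI.
B = (4π×10⁻⁷)(1.580×10^3 m⁻¹)(7.85 A) = 1.559×10^-2 T.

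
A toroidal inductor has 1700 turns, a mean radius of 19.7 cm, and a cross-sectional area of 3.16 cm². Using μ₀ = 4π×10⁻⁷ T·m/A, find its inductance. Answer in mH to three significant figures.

For a thin toroid, L = μ₀N²A/(2πR).
L = (4π×10⁻⁷)(1700)²(3.160×10^-4) / (2π×0.197 m) = 9.271×10^-4 H.

L ≈ 0.927 mH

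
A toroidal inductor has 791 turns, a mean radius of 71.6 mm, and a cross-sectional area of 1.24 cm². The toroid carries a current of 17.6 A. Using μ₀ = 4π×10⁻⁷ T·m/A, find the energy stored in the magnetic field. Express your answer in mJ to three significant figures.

U ≈ 33.6 mJ

L = μ₀N²A/(2πR) = (4π×10⁻⁷)(791)²(1.240×10^-4)/(2π×7.160×10^-2) = 2.167×10^-4 H.
U = ½LI² = ½(2.167×10^-4)(17.6)² = 3.357×10^-2 J.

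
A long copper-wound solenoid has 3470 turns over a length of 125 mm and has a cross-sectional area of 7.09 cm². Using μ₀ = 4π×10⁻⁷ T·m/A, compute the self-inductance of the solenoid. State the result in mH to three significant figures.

L ≈ 85.8 mH

A = 7.09 cm² = 7.090×10^-4 m².
For a long solenoid, L = μ₀N²A/ℓ.
L = (4π×10⁻⁷)(3470)²(7.090×10^-4)/(0.125 m) = 8.582×10^-2 H.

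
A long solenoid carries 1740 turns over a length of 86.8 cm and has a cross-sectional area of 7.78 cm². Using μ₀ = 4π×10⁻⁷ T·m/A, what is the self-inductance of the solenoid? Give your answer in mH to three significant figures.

A = 7.78 cm² = 7.780×10^-4 m².
For a long solenoid, L = μ₀N²A/ℓ.
L = (4π×10⁻⁷)(1740)²(7.780×10^-4)/(0.868 m) = 3.410×10^-3 H.

L ≈ 3.41 mH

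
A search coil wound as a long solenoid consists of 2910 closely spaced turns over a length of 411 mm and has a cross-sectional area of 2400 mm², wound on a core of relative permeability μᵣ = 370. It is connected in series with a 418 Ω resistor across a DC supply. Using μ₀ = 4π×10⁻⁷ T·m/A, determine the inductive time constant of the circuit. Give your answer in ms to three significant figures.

τ ≈ 55.0 ms

A = 2400 mm² = 2.400×10^-3 m².
L = μ₀μᵣN²A/ℓ = (4π×10⁻⁷)(370)(2910)²(2.400×10^-3)/(0.411) = 22.99 H.
τ = L/R = (22.99)/(418) = 5.500×10^-2 s.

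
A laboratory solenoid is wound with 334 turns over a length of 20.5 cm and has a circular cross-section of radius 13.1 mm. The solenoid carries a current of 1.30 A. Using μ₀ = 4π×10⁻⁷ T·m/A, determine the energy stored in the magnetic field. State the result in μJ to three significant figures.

A = πr² = π(1.310×10^-2 m)² = 5.391×10^-4 m².
L = μ₀N²A/ℓ = (4π×10⁻⁷)(334)²(5.391×10^-4)/(0.205) = 3.687×10^-4 H.
U = ½LI² = ½(3.687×10^-4)(1.30)² = 3.115×10^-4 J.

U ≈ 312 μJ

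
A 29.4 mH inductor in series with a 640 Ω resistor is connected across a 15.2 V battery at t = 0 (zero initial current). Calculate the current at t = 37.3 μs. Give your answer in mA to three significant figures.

I ≈ 13.2 mA

τ = L/R = 2.940×10^-2/640 = 4.594×10^-5 s; final current I_∞ = ε/R = 15.2/640 = 2.375×10^-2 A.
I(t) = I_∞(1 − e^(−t/τ)) with t/τ = 0.812.
I = (2.375×10^-2)(1 − e^(−0.812)) = 1.321×10^-2 A.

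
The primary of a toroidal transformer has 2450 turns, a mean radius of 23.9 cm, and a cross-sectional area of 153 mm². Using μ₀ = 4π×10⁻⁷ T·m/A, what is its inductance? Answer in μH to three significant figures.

For a thin toroid, L = μ₀N²A/(2πR).
L = (4π×10⁻⁷)(2450)²(1.530×10^-4) / (2π×0.239 m) = 7.685×10^-4 H.

L ≈ 769 μH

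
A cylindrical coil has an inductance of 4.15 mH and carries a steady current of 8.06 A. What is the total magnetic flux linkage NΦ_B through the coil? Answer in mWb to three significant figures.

NΦ_B ≈ 33.4 mWb

From L = NΦ_B/I, the flux linkage is NΦ_B = LI.
NΦ_B = (4.150×10^-3 H)(8.06 A) = 3.3449×10^-2 Wb.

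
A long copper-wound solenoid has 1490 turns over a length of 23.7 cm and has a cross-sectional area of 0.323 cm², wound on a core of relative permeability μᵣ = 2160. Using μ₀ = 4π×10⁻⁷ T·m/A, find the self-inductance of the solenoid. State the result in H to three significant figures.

A = 0.323 cm² = 3.230×10^-5 m².
For a long solenoid, L = μ₀μᵣN²A/ℓ.
L = (4π×10⁻⁷)(2160)(1490)²(3.230×10^-5)/(0.237 m) = 0.8213 H.

L ≈ 0.821 H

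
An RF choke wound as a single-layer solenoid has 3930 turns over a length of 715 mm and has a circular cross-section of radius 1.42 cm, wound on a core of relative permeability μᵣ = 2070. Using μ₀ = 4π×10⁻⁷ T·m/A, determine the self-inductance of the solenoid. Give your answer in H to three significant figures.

A = πr² = π(1.420×10^-2 m)² = 6.3347×10^-4 m².
For a long solenoid, L = μ₀μᵣN²A/ℓ.
L = (4π×10⁻⁷)(2070)(3930)²(6.3347×10^-4)/(0.715 m) = 35.59 H.

L ≈ 35.6 H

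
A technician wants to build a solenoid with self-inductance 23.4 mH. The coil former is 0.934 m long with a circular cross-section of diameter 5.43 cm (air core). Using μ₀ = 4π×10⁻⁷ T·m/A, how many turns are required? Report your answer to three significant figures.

N ≈ 2740 turns

A = π(d/2)² = π(2.715×10^-2 m)² = 2.316×10^-3 m².
From L = μ₀N²A/ℓ, N = √(Lℓ / (μ₀A)).
N = √[(2.340×10^-2)(0.934) / ((4π×10⁻⁷)×2.316×10^-3)] = √(7.510×10^6) ≈ 2740.5.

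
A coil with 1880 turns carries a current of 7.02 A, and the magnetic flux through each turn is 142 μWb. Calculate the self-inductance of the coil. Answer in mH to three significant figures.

Self-inductance is defined by L = NΦ_B/I (flux linkage over current).
L = (1880)(1.420×10^-4 Wb)/(7.02 A) = 3.803×10^-2 H.

L ≈ 38.0 mH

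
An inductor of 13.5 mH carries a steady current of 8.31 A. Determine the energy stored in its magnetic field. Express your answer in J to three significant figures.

Stored magnetic energy: U = ½LI².
U = ½(1.350×10^-2 H)(8.31 A)² = 0.4661 J.

U ≈ 0.466 J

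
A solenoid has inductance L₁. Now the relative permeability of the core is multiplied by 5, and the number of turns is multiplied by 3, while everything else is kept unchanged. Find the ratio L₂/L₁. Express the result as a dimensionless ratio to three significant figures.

L₂/L₁ = 45.0

For a solenoid, L ∝ μᵣN²A/ℓ.
L₂/L₁ = (5) × (3)^2 = 45.0.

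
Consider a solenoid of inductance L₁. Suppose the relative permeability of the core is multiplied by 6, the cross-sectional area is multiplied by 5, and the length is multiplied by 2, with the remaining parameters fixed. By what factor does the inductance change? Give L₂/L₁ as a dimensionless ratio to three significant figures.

L₂/L₁ = 15.0

For a solenoid, L ∝ μᵣN²A/ℓ.
L₂/L₁ = (6) × (5) × (2)^-1 = 15.0.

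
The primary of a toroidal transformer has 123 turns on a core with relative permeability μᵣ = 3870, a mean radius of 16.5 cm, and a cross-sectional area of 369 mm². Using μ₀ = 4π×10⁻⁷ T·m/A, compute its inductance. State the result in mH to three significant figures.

For a thin toroid, L = μ₀μᵣN²A/(2πR).
L = (4π×10⁻⁷)(3870)(123)²(3.690×10^-4) / (2π×0.165 m) = 2.619×10^-2 H.

L ≈ 26.2 mH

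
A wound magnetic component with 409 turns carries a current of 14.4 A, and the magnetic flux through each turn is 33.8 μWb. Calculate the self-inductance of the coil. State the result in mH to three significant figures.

L ≈ 0.960 mH

Self-inductance is defined by L = NΦ_B/I (flux linkage over current).
L = (409)(3.380×10^-5 Wb)/(14.4 A) = 9.600×10^-4 H.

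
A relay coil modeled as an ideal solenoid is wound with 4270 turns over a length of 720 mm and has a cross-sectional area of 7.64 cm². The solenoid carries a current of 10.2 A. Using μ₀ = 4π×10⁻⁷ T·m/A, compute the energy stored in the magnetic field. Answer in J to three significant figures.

A = 7.64 cm² = 7.640×10^-4 m².
L = μ₀N²A/ℓ = (4π×10⁻⁷)(4270)²(7.640×10^-4)/(0.72) = 2.431×10^-2 H.
U = ½LI² = ½(2.431×10^-2)(10.2)² = 1.2647 J.

U ≈ 1.26 J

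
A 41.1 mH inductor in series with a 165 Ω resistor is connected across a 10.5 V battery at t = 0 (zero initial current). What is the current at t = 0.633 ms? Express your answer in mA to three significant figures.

τ = L/R = 4.110×10^-2/165 = 2.491×10^-4 s; final current I_∞ = ε/R = 10.5/165 = 6.364×10^-2 A.
I(t) = I_∞(1 − e^(−t/τ)) with t/τ = 2.541.
I = (6.364×10^-2)(1 − e^(−2.541)) = 5.862×10^-2 A.

I ≈ 58.6 mA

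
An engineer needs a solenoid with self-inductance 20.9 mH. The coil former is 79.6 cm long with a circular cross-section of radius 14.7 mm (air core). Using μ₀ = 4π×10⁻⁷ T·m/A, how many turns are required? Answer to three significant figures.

A = πr² = π(1.470×10^-2 m)² = 6.789×10^-4 m².
From L = μ₀N²A/ℓ, N = √(Lℓ / (μ₀A)).
N = √[(2.090×10^-2)(0.796) / ((4π×10⁻⁷)×6.789×10^-4)] = √(1.950×10^7) ≈ 4416.0.

N ≈ 4420 turns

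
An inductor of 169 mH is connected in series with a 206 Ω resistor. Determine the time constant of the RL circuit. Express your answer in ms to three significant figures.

τ = L/R = (0.169 H)/(206 Ω) = 8.204×10^-4 s.

τ ≈ 0.820 ms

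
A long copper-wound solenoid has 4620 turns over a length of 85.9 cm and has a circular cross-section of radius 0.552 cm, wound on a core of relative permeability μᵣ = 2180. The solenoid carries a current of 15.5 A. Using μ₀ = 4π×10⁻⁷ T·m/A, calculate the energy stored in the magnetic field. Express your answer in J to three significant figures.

U ≈ 783 J

A = πr² = π(5.520×10^-3 m)² = 9.573×10^-5 m².
L = μ₀μᵣN²A/ℓ = (4π×10⁻⁷)(2180)(4620)²(9.573×10^-5)/(0.859) = 6.516 H.
U = ½LI² = ½(6.516)(15.5)² = 782.7 J.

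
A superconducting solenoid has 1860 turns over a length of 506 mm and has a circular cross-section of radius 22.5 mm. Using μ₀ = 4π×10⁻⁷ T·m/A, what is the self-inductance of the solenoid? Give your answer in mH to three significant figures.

A = πr² = π(2.250×10^-2 m)² = 1.590×10^-3 m².
For a long solenoid, L = μ₀N²A/ℓ.
L = (4π×10⁻⁷)(1860)²(1.590×10^-3)/(0.506 m) = 1.366×10^-2 H.

L ≈ 13.7 mH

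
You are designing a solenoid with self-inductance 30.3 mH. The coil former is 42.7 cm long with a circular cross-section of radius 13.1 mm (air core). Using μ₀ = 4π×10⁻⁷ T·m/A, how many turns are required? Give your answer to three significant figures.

N ≈ 4370 turns

A = πr² = π(1.310×10^-2 m)² = 5.391×10^-4 m².
From L = μ₀N²A/ℓ, N = √(Lℓ / (μ₀A)).
N = √[(3.030×10^-2)(0.427) / ((4π×10⁻⁷)×5.391×10^-4)] = √(1.910×10^7) ≈ 4370.0.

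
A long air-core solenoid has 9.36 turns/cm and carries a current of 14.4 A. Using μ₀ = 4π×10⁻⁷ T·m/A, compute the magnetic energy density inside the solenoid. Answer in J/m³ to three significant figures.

B = μ₀nI = (4π×10⁻⁷)(936)(14.4) = 1.694×10^-2 T.
u = B²/(2μ₀) = (1.694×10^-2)²/(2×4π×10⁻⁷) = 114.1 J/m³.

u ≈ 114 J/m³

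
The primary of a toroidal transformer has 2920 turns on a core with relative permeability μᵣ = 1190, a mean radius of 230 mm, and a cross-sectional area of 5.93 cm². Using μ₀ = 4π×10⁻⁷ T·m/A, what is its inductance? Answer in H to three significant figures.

L ≈ 5.23 H

For a thin toroid, L = μ₀μᵣN²A/(2πR).
L = (4π×10⁻⁷)(1190)(2920)²(5.930×10^-4) / (2π×0.23 m) = 5.232 H.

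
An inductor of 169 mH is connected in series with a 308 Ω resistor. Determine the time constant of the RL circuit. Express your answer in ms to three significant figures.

τ = L/R = (0.169 H)/(308 Ω) = 5.487×10^-4 s.

τ ≈ 0.549 ms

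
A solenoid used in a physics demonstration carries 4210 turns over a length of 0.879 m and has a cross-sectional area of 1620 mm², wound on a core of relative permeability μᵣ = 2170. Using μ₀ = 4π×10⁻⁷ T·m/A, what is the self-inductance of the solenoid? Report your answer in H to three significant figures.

A = 1620 mm² = 1.620×10^-3 m².
For a long solenoid, L = μ₀μᵣN²A/ℓ.
L = (4π×10⁻⁷)(2170)(4210)²(1.620×10^-3)/(0.879 m) = 89.08 H.

L ≈ 89.1 H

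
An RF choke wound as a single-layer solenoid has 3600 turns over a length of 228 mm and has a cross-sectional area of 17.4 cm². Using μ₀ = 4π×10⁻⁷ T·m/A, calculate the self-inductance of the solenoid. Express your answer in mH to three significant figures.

L ≈ 124 mH

A = 17.4 cm² = 1.740×10^-3 m².
For a long solenoid, L = μ₀N²A/ℓ.
L = (4π×10⁻⁷)(3600)²(1.740×10^-3)/(0.228 m) = 0.1243 H.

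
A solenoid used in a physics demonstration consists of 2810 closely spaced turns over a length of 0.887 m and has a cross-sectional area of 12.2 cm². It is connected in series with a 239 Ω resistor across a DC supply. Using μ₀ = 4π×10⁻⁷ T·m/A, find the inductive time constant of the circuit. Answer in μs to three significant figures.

τ ≈ 57.1 μs

A = 12.2 cm² = 1.220×10^-3 m².
L = μ₀N²A/ℓ = (4π×10⁻⁷)(2810)²(1.220×10^-3)/(0.887) = 1.3648×10^-2 H.
τ = L/R = (1.3648×10^-2)/(239) = 5.710×10^-5 s.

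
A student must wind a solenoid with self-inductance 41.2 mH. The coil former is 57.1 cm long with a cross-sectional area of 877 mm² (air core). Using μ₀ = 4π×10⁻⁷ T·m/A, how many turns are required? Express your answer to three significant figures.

N ≈ 4620 turns

A = 877 mm² = 8.770×10^-4 m².
From L = μ₀N²A/ℓ, N = √(Lℓ / (μ₀A)).
N = √[(4.120×10^-2)(0.571) / ((4π×10⁻⁷)×8.770×10^-4)] = √(2.1346×10^7) ≈ 4620.2.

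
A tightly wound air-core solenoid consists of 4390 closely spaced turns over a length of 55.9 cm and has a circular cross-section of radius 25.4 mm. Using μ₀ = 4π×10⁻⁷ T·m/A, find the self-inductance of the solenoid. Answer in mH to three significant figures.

A = πr² = π(2.540×10^-2 m)² = 2.027×10^-3 m².
For a long solenoid, L = μ₀N²A/ℓ.
L = (4π×10⁻⁷)(4390)²(2.027×10^-3)/(0.559 m) = 8.781×10^-2 H.

L ≈ 87.8 mH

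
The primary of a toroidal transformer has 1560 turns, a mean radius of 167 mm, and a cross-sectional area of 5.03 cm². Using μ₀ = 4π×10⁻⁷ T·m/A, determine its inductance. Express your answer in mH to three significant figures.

For a thin toroid, L = μ₀N²A/(2πR).
L = (4π×10⁻⁷)(1560)²(5.030×10^-4) / (2π×0.167 m) = 1.466×10^-3 H.

L ≈ 1.47 mH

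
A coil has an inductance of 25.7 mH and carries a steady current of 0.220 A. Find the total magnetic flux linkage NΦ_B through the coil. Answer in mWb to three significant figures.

NΦ_B ≈ 5.65 mWb

From L = NΦ_B/I, the flux linkage is NΦ_B = LI.
NΦ_B = (2.570×10^-2 H)(0.220 A) = 5.654×10^-3 Wb.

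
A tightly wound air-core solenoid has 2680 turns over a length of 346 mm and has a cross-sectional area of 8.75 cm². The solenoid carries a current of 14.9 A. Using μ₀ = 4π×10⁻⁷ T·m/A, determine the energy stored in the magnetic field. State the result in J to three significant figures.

A = 8.75 cm² = 8.750×10^-4 m².
L = μ₀N²A/ℓ = (4π×10⁻⁷)(2680)²(8.750×10^-4)/(0.346) = 2.283×10^-2 H.
U = ½LI² = ½(2.283×10^-2)(14.9)² = 2.534 J.

U ≈ 2.53 J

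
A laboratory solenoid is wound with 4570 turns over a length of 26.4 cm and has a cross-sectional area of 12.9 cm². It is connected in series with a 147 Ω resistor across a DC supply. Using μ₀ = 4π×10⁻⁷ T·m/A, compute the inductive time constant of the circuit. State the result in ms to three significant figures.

A = 12.9 cm² = 1.290×10^-3 m².
L = μ₀N²A/ℓ = (4π×10⁻⁷)(4570)²(1.290×10^-3)/(0.264) = 0.1282 H.
τ = L/R = (0.1282)/(147) = 8.724×10^-4 s.

τ ≈ 0.872 ms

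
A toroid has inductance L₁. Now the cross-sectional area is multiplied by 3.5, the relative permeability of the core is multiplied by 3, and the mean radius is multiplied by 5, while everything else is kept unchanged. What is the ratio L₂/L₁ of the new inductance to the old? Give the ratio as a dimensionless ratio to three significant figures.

L₂/L₁ = 2.10

For a toroid, L ∝ μᵣN²A/R.
L₂/L₁ = (3.5) × (3) × (5)^-1 = 2.10.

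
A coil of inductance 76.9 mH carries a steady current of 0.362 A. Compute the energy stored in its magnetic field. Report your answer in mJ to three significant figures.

Stored magnetic energy: U = ½LI².
U = ½(7.690×10^-2 H)(0.362 A)² = 5.039×10^-3 J.

U ≈ 5.04 mJ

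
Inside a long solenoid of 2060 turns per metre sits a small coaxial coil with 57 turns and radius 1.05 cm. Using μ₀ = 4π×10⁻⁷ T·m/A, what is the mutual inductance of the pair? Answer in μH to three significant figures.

M ≈ 51.1 μH

The outer solenoid produces a uniform field B₁ = μ₀n₁I₁ across the inner coil,
so the flux linkage is N₂Φ = N₂B₁A₂ = μ₀n₁N₂A₂·I₁, giving M = μ₀n₁N₂A₂.
A₂ = πr² = π(1.050×10^-2 m)² = 3.464×10^-4 m².
M = (4π×10⁻⁷)(2060)(57)(3.464×10^-4) = 5.111×10^-5 H.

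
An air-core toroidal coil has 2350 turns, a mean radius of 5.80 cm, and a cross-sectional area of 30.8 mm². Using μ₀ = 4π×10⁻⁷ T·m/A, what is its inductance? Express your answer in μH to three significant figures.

L ≈ 587 μH

For a thin toroid, L = μ₀N²A/(2πR).
L = (4π×10⁻⁷)(2350)²(3.080×10^-5) / (2π×5.800×10^-2 m) = 5.865×10^-4 H.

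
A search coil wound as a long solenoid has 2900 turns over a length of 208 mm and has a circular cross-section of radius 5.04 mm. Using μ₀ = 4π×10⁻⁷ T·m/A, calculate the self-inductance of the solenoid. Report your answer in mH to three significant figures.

L ≈ 4.05 mH

A = πr² = π(5.040×10^-3 m)² = 7.980×10^-5 m².
For a long solenoid, L = μ₀N²A/ℓ.
L = (4π×10⁻⁷)(2900)²(7.980×10^-5)/(0.208 m) = 4.0547×10^-3 H.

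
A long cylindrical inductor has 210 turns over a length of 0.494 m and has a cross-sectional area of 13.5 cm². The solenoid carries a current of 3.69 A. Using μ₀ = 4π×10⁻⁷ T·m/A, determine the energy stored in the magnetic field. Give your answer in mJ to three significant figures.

U ≈ 1.03 mJ

A = 13.5 cm² = 1.350×10^-3 m².
L = μ₀N²A/ℓ = (4π×10⁻⁷)(210)²(1.350×10^-3)/(0.494) = 1.514×10^-4 H.
U = ½LI² = ½(1.514×10^-4)(3.69)² = 1.031×10^-3 J.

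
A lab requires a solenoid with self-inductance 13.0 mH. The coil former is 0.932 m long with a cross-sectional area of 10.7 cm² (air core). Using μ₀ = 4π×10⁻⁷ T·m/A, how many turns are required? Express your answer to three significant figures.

N ≈ 3000 turns

A = 10.7 cm² = 1.070×10^-3 m².
From L = μ₀N²A/ℓ, N = √(Lℓ / (μ₀A)).
N = √[(1.300×10^-2)(0.932) / ((4π×10⁻⁷)×1.070×10^-3)] = √(9.011×10^6) ≈ 3001.8.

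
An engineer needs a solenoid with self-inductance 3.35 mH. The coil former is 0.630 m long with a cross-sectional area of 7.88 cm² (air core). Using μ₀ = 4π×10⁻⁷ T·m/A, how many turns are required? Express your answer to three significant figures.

A = 7.88 cm² = 7.880×10^-4 m².
From L = μ₀N²A/ℓ, N = √(Lℓ / (μ₀A)).
N = √[(3.350×10^-3)(0.63) / ((4π×10⁻⁷)×7.880×10^-4)] = √(2.131×10^6) ≈ 1459.9.

N ≈ 1460 turns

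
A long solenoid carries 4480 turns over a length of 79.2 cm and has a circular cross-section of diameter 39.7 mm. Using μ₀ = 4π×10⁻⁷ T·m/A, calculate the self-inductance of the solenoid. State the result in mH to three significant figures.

A = π(d/2)² = π(1.985×10^-2 m)² = 1.238×10^-3 m².
For a long solenoid, L = μ₀N²A/ℓ.
L = (4π×10⁻⁷)(4480)²(1.238×10^-3)/(0.792 m) = 3.942×10^-2 H.

L ≈ 39.4 mH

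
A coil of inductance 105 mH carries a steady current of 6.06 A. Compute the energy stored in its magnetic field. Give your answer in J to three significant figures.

Stored magnetic energy: U = ½LI².
U = ½(0.105 H)(6.06 A)² = 1.928 J.

U ≈ 1.93 J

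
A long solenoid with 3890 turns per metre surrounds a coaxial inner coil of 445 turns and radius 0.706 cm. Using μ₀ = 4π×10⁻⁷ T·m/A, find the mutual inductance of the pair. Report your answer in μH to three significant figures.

M ≈ 341 μH

The outer solenoid produces a uniform field B₁ = μ₀n₁I₁ across the inner coil,
so the flux linkage is N₂Φ = N₂B₁A₂ = μ₀n₁N₂A₂·I₁, giving M = μ₀n₁N₂A₂.
A₂ = πr² = π(7.060×10^-3 m)² = 1.566×10^-4 m².
M = (4π×10⁻⁷)(3890)(445)(1.566×10^-4) = 3.406×10^-4 H.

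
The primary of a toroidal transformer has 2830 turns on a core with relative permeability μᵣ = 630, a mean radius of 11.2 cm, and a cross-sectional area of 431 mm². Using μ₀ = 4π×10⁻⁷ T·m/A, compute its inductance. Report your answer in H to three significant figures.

L ≈ 3.88 H

For a thin toroid, L = μ₀μᵣN²A/(2πR).
L = (4π×10⁻⁷)(630)(2830)²(4.310×10^-4) / (2π×0.112 m) = 3.883 H.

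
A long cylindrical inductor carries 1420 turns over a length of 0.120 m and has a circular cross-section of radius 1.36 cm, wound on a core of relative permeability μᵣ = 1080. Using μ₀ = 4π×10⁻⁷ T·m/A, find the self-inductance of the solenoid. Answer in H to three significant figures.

A = πr² = π(1.360×10^-2 m)² = 5.811×10^-4 m².
For a long solenoid, L = μ₀μᵣN²A/ℓ.
L = (4π×10⁻⁷)(1080)(1420)²(5.811×10^-4)/(0.12 m) = 13.25 H.

L ≈ 13.3 H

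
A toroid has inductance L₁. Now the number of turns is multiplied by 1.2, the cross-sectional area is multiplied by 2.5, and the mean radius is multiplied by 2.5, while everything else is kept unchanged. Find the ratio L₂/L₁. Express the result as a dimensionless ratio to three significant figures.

L₂/L₁ = 1.44

For a toroid, L ∝ μᵣN²A/R.
L₂/L₁ = (1.2)^2 × (2.5) × (2.5)^-1 = 1.44.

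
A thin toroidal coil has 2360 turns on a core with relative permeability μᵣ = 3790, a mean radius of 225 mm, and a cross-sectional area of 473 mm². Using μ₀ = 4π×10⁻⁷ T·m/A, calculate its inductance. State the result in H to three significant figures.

For a thin toroid, L = μ₀μᵣN²A/(2πR).
L = (4π×10⁻⁷)(3790)(2360)²(4.730×10^-4) / (2π×0.225 m) = 8.875 H.

L ≈ 8.88 H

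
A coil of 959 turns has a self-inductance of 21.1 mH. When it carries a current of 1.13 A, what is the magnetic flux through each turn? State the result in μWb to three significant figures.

Φ_B ≈ 24.9 μWb

From L = NΦ_B/I, the flux per turn is Φ_B = LI/N.
Φ_B = (2.110×10^-2 H)(1.13 A)/959 = 2.486×10^-5 Wb.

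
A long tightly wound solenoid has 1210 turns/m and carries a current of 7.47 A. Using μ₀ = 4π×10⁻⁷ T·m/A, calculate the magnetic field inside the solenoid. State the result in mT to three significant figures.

Inside a long solenoid, B = μ₀nI.
B = (4π×10⁻⁷)(1.210×10^3 m⁻¹)(7.47 A) = 1.136×10^-2 T.

B ≈ 11.4 mT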